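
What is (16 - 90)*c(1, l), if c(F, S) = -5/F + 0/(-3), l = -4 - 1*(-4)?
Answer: 370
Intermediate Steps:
l = 0 (l = -4 + 4 = 0)
c(F, S) = -5/F (c(F, S) = -5/F + 0*(-1/3) = -5/F + 0 = -5/F)
(16 - 90)*c(1, l) = (16 - 90)*(-5/1) = -(-370) = -74*(-5) = 370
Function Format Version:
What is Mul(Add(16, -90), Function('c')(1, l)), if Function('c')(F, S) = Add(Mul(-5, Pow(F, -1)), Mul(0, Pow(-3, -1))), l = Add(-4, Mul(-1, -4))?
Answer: 370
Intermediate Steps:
l = 0 (l = Add(-4, 4) = 0)
Function('c')(F, S) = Mul(-5, Pow(F, -1)) (Function('c')(F, S) = Add(Mul(-5, Pow(F, -1)), Mul(0, Rational(-1, 3))) = Add(Mul(-5, Pow(F, -1)), 0) = Mul(-5, Pow(F, -1)))
Mul(Add(16, -90), Function('c')(1, l)) = Mul(Add(16, -90), Mul(-5, Pow(1, -1))) = Mul(-74, Mul(-5, 1)) = Mul(-74, -5) = 370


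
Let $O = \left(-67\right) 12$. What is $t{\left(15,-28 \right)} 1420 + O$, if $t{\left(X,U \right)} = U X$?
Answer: $-597204$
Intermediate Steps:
$O = -804$
$t{\left(15,-28 \right)} 1420 + O = \left(-28\right) 15 \cdot 1420 - 804 = \left(-420\right) 1420 - 804 = -596400 - 804 = -597204$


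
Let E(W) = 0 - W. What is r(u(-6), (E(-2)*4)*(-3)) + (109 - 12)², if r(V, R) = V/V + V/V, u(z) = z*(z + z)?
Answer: 9411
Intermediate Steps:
E(W) = -W
u(z) = 2*z² (u(z) = z*(2*z) = 2*z²)
r(V, R) = 2 (r(V, R) = 1 + 1 = 2)
r(u(-6), (E(-2)*4)*(-3)) + (109 - 12)² = 2 + (109 - 12)² = 2 + 97² = 2 + 9409 = 9411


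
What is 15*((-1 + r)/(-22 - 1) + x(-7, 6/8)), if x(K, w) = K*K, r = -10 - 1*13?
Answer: 17265/23 ≈ 750.65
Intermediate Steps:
r = -23 (r = -10 - 13 = -23)
x(K, w) = K²
15*((-1 + r)/(-22 - 1) + x(-7, 6/8)) = 15*((-1 - 23)/(-22 - 1) + (-7)²) = 15*(-24/(-23) + 49) = 15*(-24*(-1/23) + 49) = 15*(24/23 + 49) = 15*(1151/23) = 17265/23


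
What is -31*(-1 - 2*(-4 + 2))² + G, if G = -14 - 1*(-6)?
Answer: -287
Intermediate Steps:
G = -8 (G = -14 + 6 = -8)
-31*(-1 - 2*(-4 + 2))² + G = -31*(-1 - 2*(-4 + 2))² - 8 = -31*(-1 - 2*(-2))² - 8 = -31*(-1 + 4)² - 8 = -31*3² - 8 = -31*9 - 8 = -279 - 8 = -287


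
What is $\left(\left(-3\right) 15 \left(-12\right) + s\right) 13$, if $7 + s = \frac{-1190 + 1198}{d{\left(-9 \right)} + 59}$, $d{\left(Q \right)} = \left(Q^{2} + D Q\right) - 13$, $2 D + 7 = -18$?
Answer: $\frac{3319199}{479} \approx 6929.4$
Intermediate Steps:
$D = - \frac{25}{2}$ ($D = - \frac{7}{2} + \frac{1}{2} \left(-18\right) = - \frac{7}{2} - 9 = - \frac{25}{2} \approx -12.5$)
$d{\left(Q \right)} = -13 + Q^{2} - \frac{25 Q}{2}$ ($d{\left(Q \right)} = \left(Q^{2} - \frac{25 Q}{2}\right) - 13 = -13 + Q^{2} - \frac{25 Q}{2}$)
$s = - \frac{3337}{479}$ ($s = -7 + \frac{-1190 + 1198}{\left(-13 + \left(-9\right)^{2} - - \frac{225}{2}\right) + 59} = -7 + \frac{8}{\left(-13 + 81 + \frac{225}{2}\right) + 59} = -7 + \frac{8}{\frac{361}{2} + 59} = -7 + \frac{8}{\frac{479}{2}} = -7 + 8 \cdot \frac{2}{479} = -7 + \frac{16}{479} = - \frac{3337}{479} \approx -6.9666$)
$\left(\left(-3\right) 15 \left(-12\right) + s\right) 13 = \left(\left(-3\right) 15 \left(-12\right) - \frac{3337}{479}\right) 13 = \left(\left(-45\right) \left(-12\right) - \frac{3337}{479}\right) 13 = \left(540 - \frac{3337}{479}\right) 13 = \frac{255323}{479} \cdot 13 = \frac{3319199}{479}$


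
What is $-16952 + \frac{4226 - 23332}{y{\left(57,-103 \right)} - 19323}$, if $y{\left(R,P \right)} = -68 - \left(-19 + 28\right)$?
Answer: $- \frac{164424847}{9700} \approx -16951.0$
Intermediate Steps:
$y{\left(R,P \right)} = -77$ ($y{\left(R,P \right)} = -68 - 9 = -77$)
$-16952 + \frac{4226 - 23332}{y{\left(57,-103 \right)} - 19323} = -16952 + \frac{4226 - 23332}{-77 - 19323} = -16952 - \frac{19106}{-19400} = -16952 - - \frac{9553}{9700} = -16952 + \frac{9553}{9700} = - \frac{164424847}{9700}$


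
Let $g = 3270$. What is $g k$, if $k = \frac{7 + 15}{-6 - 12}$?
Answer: $- \frac{11990}{3} \approx -3996.7$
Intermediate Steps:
$k = - \frac{11}{9}$ ($k = \frac{22}{-18} = 22 \left(- \frac{1}{18}\right) = - \frac{11}{9} \approx -1.2222$)
$g k = 3270 \left(- \frac{11}{9}\right) = - \frac{11990}{3}$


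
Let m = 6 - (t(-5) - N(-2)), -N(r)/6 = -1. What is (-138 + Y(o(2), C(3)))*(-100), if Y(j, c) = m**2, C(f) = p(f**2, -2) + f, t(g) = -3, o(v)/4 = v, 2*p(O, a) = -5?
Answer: -8700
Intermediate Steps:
p(O, a) = -5/2 (p(O, a) = (1/2)*(-5) = -5/2)
o(v) = 4*v
N(r) = 6 (N(r) = -6*(-1) = 6)
C(f) = -5/2 + f
m = 15 (m = 6 - (-3 - 1*6) = 6 - (-3 - 6) = 6 - 1*(-9) = 6 + 9 = 15)
Y(j, c) = 225 (Y(j, c) = 15**2 = 225)
(-138 + Y(o(2), C(3)))*(-100) = (-138 + 225)*(-100) = 87*(-100) = -8700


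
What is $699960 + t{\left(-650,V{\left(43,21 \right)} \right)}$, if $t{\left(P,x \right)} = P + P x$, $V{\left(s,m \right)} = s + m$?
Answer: $657710$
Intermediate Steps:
$V{\left(s,m \right)} = m + s$
$699960 + t{\left(-650,V{\left(43,21 \right)} \right)} = 699960 - 650 \left(1 + \left(21 + 43\right)\right) = 699960 - 650 \left(1 + 64\right) = 699960 - 42250 = 657710$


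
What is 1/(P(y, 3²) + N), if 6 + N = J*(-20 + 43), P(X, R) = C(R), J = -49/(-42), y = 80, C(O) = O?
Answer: 6/179 ≈ 0.033520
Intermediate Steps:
J = 7/6 (J = -49*(-1/42) = 7/6 ≈ 1.1667)
P(X, R) = R
N = 125/6 (N = -6 + 7*(-20 + 43)/6 = -6 + (7/6)*23 = -6 + 161/6 = 125/6 ≈ 20.833)
1/(P(y, 3²) + N) = 1/(3² + 125/6) = 1/(9 + 125/6) = 1/(179/6) = 6/179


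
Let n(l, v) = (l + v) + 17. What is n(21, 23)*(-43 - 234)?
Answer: -16897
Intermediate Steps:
n(l, v) = 17 + l + v
n(21, 23)*(-43 - 234) = (17 + 21 + 23)*(-43 - 234) = 61*(-277) = -16897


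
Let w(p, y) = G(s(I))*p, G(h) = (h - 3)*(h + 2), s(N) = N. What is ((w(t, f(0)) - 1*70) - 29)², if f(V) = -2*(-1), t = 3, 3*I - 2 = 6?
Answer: 96721/9 ≈ 10747.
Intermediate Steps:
I = 8/3 (I = ⅔ + (⅓)*6 = ⅔ + 2 = 8/3 ≈ 2.6667)
f(V) = 2
G(h) = (-3 + h)*(2 + h)
w(p, y) = -14*p/9 (w(p, y) = (-6 + (8/3)² - 1*8/3)*p = (-6 + 64/9 - 8/3)*p = -14*p/9)
((w(t, f(0)) - 1*70) - 29)² = ((-14/9*3 - 1*70) - 29)² = ((-14/3 - 70) - 29)² = (-224/3 - 29)² = (-311/3)² = 96721/9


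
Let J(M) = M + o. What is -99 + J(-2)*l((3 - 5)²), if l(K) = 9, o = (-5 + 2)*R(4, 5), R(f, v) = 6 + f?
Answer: -387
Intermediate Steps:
o = -30 (o = (-5 + 2)*(6 + 4) = -3*10 = -30)
J(M) = -30 + M (J(M) = M - 30 = -30 + M)
-99 + J(-2)*l((3 - 5)²) = -99 + (-30 - 2)*9 = -99 - 32*9 = -99 - 288 = -387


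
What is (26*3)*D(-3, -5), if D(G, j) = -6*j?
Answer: 2340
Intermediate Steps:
(26*3)*D(-3, -5) = (26*3)*(-6*(-5)) = 78*30 = 2340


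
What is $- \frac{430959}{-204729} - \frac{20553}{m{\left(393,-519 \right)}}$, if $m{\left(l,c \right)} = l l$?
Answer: $\frac{6928154606}{3513354369} \approx 1.9719$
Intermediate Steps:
$m{\left(l,c \right)} = l^{2}$
$- \frac{430959}{-204729} - \frac{20553}{m{\left(393,-519 \right)}} = - \frac{430959}{-204729} - \frac{20553}{393^{2}} = \left(-430959\right) \left(- \frac{1}{204729}\right) - \frac{20553}{154449} = \frac{143653}{68243} - \frac{6851}{51483} = \frac{6928154606}{3513354369}$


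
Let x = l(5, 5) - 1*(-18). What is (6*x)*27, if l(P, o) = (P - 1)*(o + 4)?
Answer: 8748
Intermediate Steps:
l(P, o) = (-1 + P)*(4 + o)
x = 54 (x = (-4 - 1*5 + 4*5 + 5*5) - 1*(-18) = (-4 - 5 + 20 + 25) + 18 = 36 + 18 = 54)
(6*x)*27 = (6*54)*27 = 324*27 = 8748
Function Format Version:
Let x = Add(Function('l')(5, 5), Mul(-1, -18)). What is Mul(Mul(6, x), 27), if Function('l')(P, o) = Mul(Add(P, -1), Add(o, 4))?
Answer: 8748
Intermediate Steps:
Function('l')(P, o) = Mul(Add(-1, P), Add(4, o))
x = 54 (x = Add(Add(-4, Mul(-1, 5), Mul(4, 5), Mul(5, 5)), Mul(-1, -18)) = Add(Add(-4, -5, 20, 25), 18) = Add(36, 18) = 54)
Mul(Mul(6, x), 27) = Mul(Mul(6, 54), 27) = Mul(324, 27) = 8748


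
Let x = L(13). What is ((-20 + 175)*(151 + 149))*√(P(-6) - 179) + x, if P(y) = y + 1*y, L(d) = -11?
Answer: -11 + 46500*I*√191 ≈ -11.0 + 6.4264e+5*I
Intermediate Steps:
x = -11
P(y) = 2*y (P(y) = y + y = 2*y)
((-20 + 175)*(151 + 149))*√(P(-6) - 179) + x = ((-20 + 175)*(151 + 149))*√(2*(-6) - 179) - 11 = (155*300)*√(-12 - 179) - 11 = 46500*√(-191) - 11 = 46500*(I*√191) - 11 = 46500*I*√191 - 11 = -11 + 46500*I*√191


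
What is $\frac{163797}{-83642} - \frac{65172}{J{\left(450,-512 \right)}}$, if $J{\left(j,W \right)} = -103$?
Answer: $\frac{5434245333}{8615126} \approx 630.78$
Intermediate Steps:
$\frac{163797}{-83642} - \frac{65172}{J{\left(450,-512 \right)}} = \frac{163797}{-83642} - \frac{65172}{-103} = 163797 \left(- \frac{1}{83642}\right) - - \frac{65172}{103} = - \frac{163797}{83642} + \frac{65172}{103} = \frac{5434245333}{8615126}$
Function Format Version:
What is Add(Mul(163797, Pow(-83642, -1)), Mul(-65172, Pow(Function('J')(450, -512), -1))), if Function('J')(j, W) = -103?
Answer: Rational(5434245333, 8615126) ≈ 630.78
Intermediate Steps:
Add(Mul(163797, Pow(-83642, -1)), Mul(-65172, Pow(Function('J')(450, -512), -1))) = Add(Mul(163797, Pow(-83642, -1)), Mul(-65172, Pow(-103, -1))) = Add(Mul(163797, Rational(-1, 83642)), Mul(-65172, Rational(-1, 103))) = Add(Rational(-163797, 83642), Rational(65172, 103)) = Rational(5434245333, 8615126)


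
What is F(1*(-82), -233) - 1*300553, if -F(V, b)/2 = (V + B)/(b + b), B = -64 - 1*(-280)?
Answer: -70028715/233 ≈ -3.0055e+5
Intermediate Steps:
B = 216 (B = -64 + 280 = 216)
F(V, b) = -(216 + V)/b (F(V, b) = -2*(V + 216)/(b + b) = -2*(216 + V)/(2*b) = -2*(216 + V)*1/(2*b) = -(216 + V)/b)
F(1*(-82), -233) - 1*300553 = (-216 - (-82))/(-233) - 1*300553 = -(-216 - 1*(-82))/233 - 300553 = -(-216 + 82)/233 - 300553 = -1/233*(-134) - 300553 = 134/233 - 300553 = -70028715/233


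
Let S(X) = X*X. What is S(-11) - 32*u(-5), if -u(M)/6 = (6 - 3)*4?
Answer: 2425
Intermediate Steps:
S(X) = X²
u(M) = -72 (u(M) = -6*(6 - 3)*4 = -18*4 = -6*12 = -72)
S(-11) - 32*u(-5) = (-11)² - 32*(-72) = 121 + 2304 = 2425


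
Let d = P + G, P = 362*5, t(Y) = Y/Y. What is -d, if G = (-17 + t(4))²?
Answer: -2066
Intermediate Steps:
t(Y) = 1
P = 1810
G = 256 (G = (-17 + 1)² = (-16)² = 256)
d = 2066 (d = 1810 + 256 = 2066)
-d = -1*2066 = -2066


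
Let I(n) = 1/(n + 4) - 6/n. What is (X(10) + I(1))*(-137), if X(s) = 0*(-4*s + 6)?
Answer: 3973/5 ≈ 794.60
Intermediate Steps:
X(s) = 0 (X(s) = 0*(6 - 4*s) = 0)
I(n) = 1/(4 + n) - 6/n
(X(10) + I(1))*(-137) = (0 + (-24 - 5*1)/(1*(4 + 1)))*(-137) = (0 + 1*(-24 - 5)/5)*(-137) = (0 + 1*(⅕)*(-29))*(-137) = (0 - 29/5)*(-137) = -29/5*(-137) = 3973/5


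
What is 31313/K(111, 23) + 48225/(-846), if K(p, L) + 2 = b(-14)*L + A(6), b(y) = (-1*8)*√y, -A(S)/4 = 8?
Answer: 2*(-369725*√14 + 1172102*I)/(141*(-17*I + 92*√14)) ≈ -59.244 + 45.372*I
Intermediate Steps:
A(S) = -32 (A(S) = -4*8 = -32)
b(y) = -8*√y
K(p, L) = -34 - 8*I*L*√14 (K(p, L) = -2 + ((-8*I*√14)*L - 32) = -2 + (-8*I*L*√14 - 32) = -2 + (-32 - 8*I*L*√14) = -34 - 8*I*L*√14)
31313/K(111, 23) + 48225/(-846) = 31313/(-34 - 8*I*23*√14) + 48225/(-846) = 31313/(-34 - 184*I*√14) + 48225*(-1/846) = 31313/(-34 - 184*I*√14) - 16075/282 = -16075/282 + 31313/(-34 - 184*I*√14)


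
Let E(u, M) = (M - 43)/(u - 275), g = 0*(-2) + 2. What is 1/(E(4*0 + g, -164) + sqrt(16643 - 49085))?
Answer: 2093/89552321 - 8281*I*sqrt(32442)/268656963 ≈ 2.3372e-5 - 0.0055519*I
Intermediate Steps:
g = 2 (g = 0 + 2 = 2)
E(u, M) = (-43 + M)/(-275 + u)
1/(E(4*0 + g, -164) + sqrt(16643 - 49085)) = 1/((-43 - 164)/(-275 + (4*0 + 2)) + sqrt(16643 - 49085)) = 1/(-207/(-275 + (0 + 2)) + sqrt(-32442)) = 1/(-207/(-275 + 2) + I*sqrt(32442)) = 1/(-207/(-273) + I*sqrt(32442)) = 1/(-1/273*(-207) + I*sqrt(32442)) = 1/(69/91 + I*sqrt(32442))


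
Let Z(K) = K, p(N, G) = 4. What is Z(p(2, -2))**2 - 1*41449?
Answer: -41433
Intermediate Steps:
Z(p(2, -2))**2 - 1*41449 = 4**2 - 1*41449 = 16 - 41449 = -41433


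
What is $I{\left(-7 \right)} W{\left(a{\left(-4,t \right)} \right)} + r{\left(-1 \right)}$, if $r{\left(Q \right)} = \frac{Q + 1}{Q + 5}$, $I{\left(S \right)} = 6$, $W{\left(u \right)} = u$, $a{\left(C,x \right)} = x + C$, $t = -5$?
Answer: $-54$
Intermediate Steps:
$a{\left(C,x \right)} = C + x$
$r{\left(Q \right)} = \frac{1 + Q}{5 + Q}$
$I{\left(-7 \right)} W{\left(a{\left(-4,t \right)} \right)} + r{\left(-1 \right)} = 6 \left(-4 - 5\right) + \frac{1 - 1}{5 - 1} = 6 \left(-9\right) + \frac{1}{4} \cdot 0 = -54 + \frac{1}{4} \cdot 0 = -54 + 0 = -54$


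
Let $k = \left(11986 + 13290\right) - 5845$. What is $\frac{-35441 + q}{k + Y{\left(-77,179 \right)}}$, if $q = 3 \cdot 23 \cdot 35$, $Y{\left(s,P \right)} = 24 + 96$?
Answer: $- \frac{674}{399} \approx -1.6892$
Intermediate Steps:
$Y{\left(s,P \right)} = 120$
$q = 2415$ ($q = 69 \cdot 35 = 2415$)
$k = 19431$ ($k = 25276 - 5845 = 19431$)
$\frac{-35441 + q}{k + Y{\left(-77,179 \right)}} = \frac{-35441 + 2415}{19431 + 120} = - \frac{33026}{19551} = \left(-33026\right) \frac{1}{19551} = - \frac{674}{399}$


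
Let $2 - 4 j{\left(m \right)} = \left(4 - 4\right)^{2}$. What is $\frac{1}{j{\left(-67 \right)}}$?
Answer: $2$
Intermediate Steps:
$j{\left(m \right)} = \frac{1}{2}$ ($j{\left(m \right)} = \frac{1}{2} - \frac{\left(4 - 4\right)^{2}}{4} = \frac{1}{2} - \frac{0^{2}}{4} = \frac{1}{2} - 0 = \frac{1}{2} + 0 = \frac{1}{2}$)
$\frac{1}{j{\left(-67 \right)}} = \frac{1}{\frac{1}{2}} = 2$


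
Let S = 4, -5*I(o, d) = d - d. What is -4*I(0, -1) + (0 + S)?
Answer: 4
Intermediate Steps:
I(o, d) = 0 (I(o, d) = -(d - d)/5 = -⅕*0 = 0)
-4*I(0, -1) + (0 + S) = -4*0 + (0 + 4) = 0 + 4 = 4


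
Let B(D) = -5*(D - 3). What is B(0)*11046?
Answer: 165690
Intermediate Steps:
B(D) = 15 - 5*D (B(D) = -5*(-3 + D) = 15 - 5*D)
B(0)*11046 = (15 - 5*0)*11046 = (15 + 0)*11046 = 15*11046 = 165690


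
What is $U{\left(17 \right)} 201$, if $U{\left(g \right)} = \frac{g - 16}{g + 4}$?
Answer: $\frac{67}{7} \approx 9.5714$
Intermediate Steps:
$U{\left(g \right)} = \frac{-16 + g}{4 + g}$
$U{\left(17 \right)} 201 = \frac{-16 + 17}{4 + 17} \cdot 201 = \frac{1}{21} \cdot 1 \cdot 201 = \frac{1}{21} \cdot 201 = \frac{67}{7}$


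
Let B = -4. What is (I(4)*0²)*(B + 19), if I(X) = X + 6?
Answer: 0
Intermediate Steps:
I(X) = 6 + X
(I(4)*0²)*(B + 19) = ((6 + 4)*0²)*(-4 + 19) = (10*0)*15 = 0*15 = 0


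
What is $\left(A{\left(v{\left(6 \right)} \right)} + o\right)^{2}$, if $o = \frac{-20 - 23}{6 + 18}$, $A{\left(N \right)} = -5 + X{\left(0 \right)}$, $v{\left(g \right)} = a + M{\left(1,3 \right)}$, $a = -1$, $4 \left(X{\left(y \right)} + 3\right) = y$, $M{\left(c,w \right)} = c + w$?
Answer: $\frac{55225}{576} \approx 95.877$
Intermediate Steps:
$X{\left(y \right)} = -3 + \frac{y}{4}$
$v{\left(g \right)} = 3$ ($v{\left(g \right)} = -1 + \left(1 + 3\right) = -1 + 4 = 3$)
$A{\left(N \right)} = -8$ ($A{\left(N \right)} = -5 + \left(-3 + \frac{1}{4} \cdot 0\right) = -5 + \left(-3 + 0\right) = -5 - 3 = -8$)
$o = - \frac{43}{24} \approx -1.7917$
$\left(A{\left(v{\left(6 \right)} \right)} + o\right)^{2} = \left(-8 - \frac{43}{24}\right)^{2} = \left(- \frac{235}{24}\right)^{2} = \frac{55225}{576}$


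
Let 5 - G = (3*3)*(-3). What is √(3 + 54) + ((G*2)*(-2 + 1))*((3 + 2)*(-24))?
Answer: 7680 + √57 ≈ 7687.5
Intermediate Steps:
G = 32 (G = 5 - 3*3*(-3) = 5 - 9*(-3) = 5 - 1*(-27) = 5 + 27 = 32)
√(3 + 54) + ((G*2)*(-2 + 1))*((3 + 2)*(-24)) = √(3 + 54) + ((32*2)*(-2 + 1))*((3 + 2)*(-24)) = √57 + (64*(-1))*(5*(-24)) = √57 - 64*(-120) = √57 + 7680 = 7680 + √57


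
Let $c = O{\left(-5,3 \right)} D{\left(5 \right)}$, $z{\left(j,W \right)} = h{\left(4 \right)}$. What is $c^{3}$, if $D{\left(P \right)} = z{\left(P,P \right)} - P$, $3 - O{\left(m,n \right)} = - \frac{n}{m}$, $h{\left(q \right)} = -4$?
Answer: $- \frac{1259712}{125} \approx -10078.0$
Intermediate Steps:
$z{\left(j,W \right)} = -4$
$O{\left(m,n \right)} = 3 + \frac{n}{m}$ ($O{\left(m,n \right)} = 3 - - \frac{n}{m} = 3 + \frac{n}{m}$)
$D{\left(P \right)} = -4 - P$
$c = - \frac{108}{5}$ ($c = \left(3 + \frac{3}{-5}\right) \left(-4 - 5\right) = \left(3 + 3 \left(- \frac{1}{5}\right)\right) \left(-4 - 5\right) = \left(3 - \frac{3}{5}\right) \left(-9\right) = \frac{12}{5} \left(-9\right) = - \frac{108}{5} \approx -21.6$)
$c^{3} = \left(- \frac{108}{5}\right)^{3} = - \frac{1259712}{125}$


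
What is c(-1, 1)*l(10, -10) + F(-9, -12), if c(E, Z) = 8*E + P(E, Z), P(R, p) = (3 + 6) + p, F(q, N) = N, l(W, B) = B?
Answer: -32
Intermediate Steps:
P(R, p) = 9 + p
c(E, Z) = 9 + Z + 8*E (c(E, Z) = 8*E + (9 + Z) = 9 + Z + 8*E)
c(-1, 1)*l(10, -10) + F(-9, -12) = (9 + 1 + 8*(-1))*(-10) - 12 = (9 + 1 - 8)*(-10) - 12 = 2*(-10) - 12 = -20 - 12 = -32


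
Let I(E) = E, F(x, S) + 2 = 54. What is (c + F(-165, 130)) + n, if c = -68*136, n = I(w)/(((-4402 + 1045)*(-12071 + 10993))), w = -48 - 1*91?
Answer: -33278907955/3618846 ≈ -9196.0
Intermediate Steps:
F(x, S) = 52 (F(x, S) = -2 + 54 = 52)
w = -139 (w = -48 - 91 = -139)
n = -139/3618846 (n = -139*1/((-12071 + 10993)*(-4402 + 1045)) = -139/((-3357*(-1078))) = -139/3618846 ≈ -3.8410e-5)
c = -9248
(c + F(-165, 130)) + n = (-9248 + 52) - 139/3618846 = -9196 - 139/3618846 = -33278907955/3618846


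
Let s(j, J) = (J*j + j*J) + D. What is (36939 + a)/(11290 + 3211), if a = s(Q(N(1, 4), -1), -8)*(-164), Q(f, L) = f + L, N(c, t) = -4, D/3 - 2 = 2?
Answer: 21851/14501 ≈ 1.5069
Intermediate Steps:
D = 12 (D = 6 + 3*2 = 6 + 6 = 12)
Q(f, L) = L + f
s(j, J) = 12 + 2*J*j (s(j, J) = (J*j + j*J) + 12 = (J*j + J*j) + 12 = 2*J*j + 12 = 12 + 2*J*j)
a = -15088 (a = (12 + 2*(-8)*(-1 - 4))*(-164) = (12 + 2*(-8)*(-5))*(-164) = (12 + 80)*(-164) = 92*(-164) = -15088)
(36939 + a)/(11290 + 3211) = (36939 - 15088)/(11290 + 3211) = 21851/14501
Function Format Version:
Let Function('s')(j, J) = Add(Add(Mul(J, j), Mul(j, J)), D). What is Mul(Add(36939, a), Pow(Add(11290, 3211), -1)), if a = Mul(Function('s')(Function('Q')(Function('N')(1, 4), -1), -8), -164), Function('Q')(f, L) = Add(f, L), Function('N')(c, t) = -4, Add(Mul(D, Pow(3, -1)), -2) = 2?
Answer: Rational(21851, 14501) ≈ 1.5069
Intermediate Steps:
D = 12 (D = Add(6, Mul(3, 2)) = Add(6, 6) = 12)
Function('Q')(f, L) = Add(L, f)
Function('s')(j, J) = Add(12, Mul(2, J, j)) (Function('s')(j, J) = Add(Add(Mul(J, j), Mul(j, J)), 12) = Add(Add(Mul(J, j), Mul(J, j)), 12) = Add(Mul(2, J, j), 12) = Add(12, Mul(2, J, j)))
a = -15088 (a = Mul(Add(12, Mul(2, -8, Add(-1, -4))), -164) = Mul(Add(12, Mul(2, -8, -5)), -164) = Mul(Add(12, 80), -164) = Mul(92, -164) = -15088)
Mul(Add(36939, a), Pow(Add(11290, 3211), -1)) = Mul(Add(36939, -15088), Pow(Add(11290, 3211), -1)) = Mul(21851, Pow(14501, -1)) = Mul(21851, Rational(1, 14501)) = Rational(21851, 14501)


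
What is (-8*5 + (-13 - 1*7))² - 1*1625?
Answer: 1975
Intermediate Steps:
(-8*5 + (-13 - 1*7))² - 1*1625 = (-40 + (-13 - 7))² - 1625 = (-40 - 20)² - 1625 = (-60)² - 1625 = 3600 - 1625 = 1975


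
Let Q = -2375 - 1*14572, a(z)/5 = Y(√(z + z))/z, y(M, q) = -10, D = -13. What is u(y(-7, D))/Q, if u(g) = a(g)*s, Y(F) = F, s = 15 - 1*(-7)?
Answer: 22*I*√5/16947 ≈ 0.0029028*I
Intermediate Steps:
s = 22 (s = 15 + 7 = 22)
a(z) = 5*√2/√z (a(z) = 5*(√(z + z)/z) = 5*(√(2*z)/z) = 5*((√2*√z)/z) = 5*(√2/√z) = 5*√2/√z)
Q = -16947 (Q = -2375 - 14572 = -16947)
u(g) = 110*√2/√g (u(g) = (5*√2/√g)*22 = 110*√2/√g)
u(y(-7, D))/Q = (110*√2/√(-10))/(-16947) = (110*√2*(-I*√10/10))*(-1/16947) = -22*I*√5*(-1/16947) = 22*I*√5/16947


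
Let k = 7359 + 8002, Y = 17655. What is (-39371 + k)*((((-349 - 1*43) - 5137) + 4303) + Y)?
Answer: -394460290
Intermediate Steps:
k = 15361
(-39371 + k)*((((-349 - 1*43) - 5137) + 4303) + Y) = (-39371 + 15361)*((((-349 - 1*43) - 5137) + 4303) + 17655) = -24010*((((-349 - 43) - 5137) + 4303) + 17655) = -24010*(((-392 - 5137) + 4303) + 17655) = -24010*((-5529 + 4303) + 17655) = -24010*(-1226 + 17655) = -24010*16429 = -394460290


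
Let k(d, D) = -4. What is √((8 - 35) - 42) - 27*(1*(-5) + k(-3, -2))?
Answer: 243 + I*√69 ≈ 243.0 + 8.3066*I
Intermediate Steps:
√((8 - 35) - 42) - 27*(1*(-5) + k(-3, -2)) = √((8 - 35) - 42) - 27*(1*(-5) - 4) = √(-27 - 42) - 27*(-5 - 4) = √(-69) - 27*(-9) = I*√69 + 243 = 243 + I*√69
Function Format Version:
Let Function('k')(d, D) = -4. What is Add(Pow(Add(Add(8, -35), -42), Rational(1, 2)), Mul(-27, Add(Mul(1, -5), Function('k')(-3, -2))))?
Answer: Add(243, Mul(I, Pow(69, Rational(1, 2)))) ≈ Add(243.00, Mul(8.3066, I))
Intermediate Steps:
Add(Pow(Add(Add(8, -35), -42), Rational(1, 2)), Mul(-27, Add(Mul(1, -5), Function('k')(-3, -2)))) = Add(Pow(Add(Add(8, -35), -42), Rational(1, 2)), Mul(-27, Add(Mul(1, -5), -4))) = Add(Pow(Add(-27, -42), Rational(1, 2)), Mul(-27, Add(-5, -4))) = Add(Pow(-69, Rational(1, 2)), Mul(-27, -9)) = Add(Mul(I, Pow(69, Rational(1, 2))), 243) = Add(243, Mul(I, Pow(69, Rational(1, 2))))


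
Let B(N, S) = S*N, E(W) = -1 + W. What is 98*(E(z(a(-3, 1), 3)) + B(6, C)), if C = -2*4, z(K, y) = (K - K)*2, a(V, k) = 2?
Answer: -4802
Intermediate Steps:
z(K, y) = 0 (z(K, y) = 0*2 = 0)
C = -8
B(N, S) = N*S
98*(E(z(a(-3, 1), 3)) + B(6, C)) = 98*((-1 + 0) + 6*(-8)) = 98*(-1 - 48) = 98*(-49) = -4802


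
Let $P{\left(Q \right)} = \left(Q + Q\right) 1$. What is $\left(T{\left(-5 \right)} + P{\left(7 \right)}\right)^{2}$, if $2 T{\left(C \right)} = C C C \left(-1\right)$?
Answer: $\frac{23409}{4} \approx 5852.3$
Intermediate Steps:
$P{\left(Q \right)} = 2 Q$ ($P{\left(Q \right)} = 2 Q 1 = 2 Q$)
$T{\left(C \right)} = - \frac{C^{3}}{2}$ ($T{\left(C \right)} = \frac{C C C \left(-1\right)}{2} = \frac{C C^{2} \left(-1\right)}{2} = \frac{C^{3} \left(-1\right)}{2} = \frac{\left(-1\right) C^{3}}{2} = - \frac{C^{3}}{2}$)
$\left(T{\left(-5 \right)} + P{\left(7 \right)}\right)^{2} = \left(- \frac{\left(-5\right)^{3}}{2} + 2 \cdot 7\right)^{2} = \left(\left(- \frac{1}{2}\right) \left(-125\right) + 14\right)^{2} = \left(\frac{125}{2} + 14\right)^{2} = \left(\frac{153}{2}\right)^{2} = \frac{23409}{4}$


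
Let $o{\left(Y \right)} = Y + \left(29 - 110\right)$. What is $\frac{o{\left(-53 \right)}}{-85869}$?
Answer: $\frac{134}{85869} \approx 0.0015605$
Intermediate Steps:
$o{\left(Y \right)} = -81 + Y$ ($o{\left(Y \right)} = Y - 81 = -81 + Y$)
$\frac{o{\left(-53 \right)}}{-85869} = \frac{-81 - 53}{-85869} = \left(-134\right) \left(- \frac{1}{85869}\right) = \frac{134}{85869}$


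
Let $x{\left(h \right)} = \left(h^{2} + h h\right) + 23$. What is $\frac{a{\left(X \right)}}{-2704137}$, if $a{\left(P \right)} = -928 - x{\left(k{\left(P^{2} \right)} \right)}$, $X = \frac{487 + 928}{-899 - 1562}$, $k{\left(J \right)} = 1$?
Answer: $\frac{953}{2704137} \approx 0.00035242$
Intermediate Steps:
$x{\left(h \right)} = 23 + 2 h^{2}$ ($x{\left(h \right)} = \left(h^{2} + h^{2}\right) + 23 = 2 h^{2} + 23 = 23 + 2 h^{2}$)
$X = - \frac{1415}{2461}$ ($X = \frac{1415}{-2461} = 1415 \left(- \frac{1}{2461}\right) = - \frac{1415}{2461} \approx -0.57497$)
$a{\left(P \right)} = -953$ ($a{\left(P \right)} = -928 - \left(23 + 2 \cdot 1^{2}\right) = -928 - \left(23 + 2 \cdot 1\right) = -928 - \left(23 + 2\right) = -928 - 25 = -953$)
$\frac{a{\left(X \right)}}{-2704137} = - \frac{953}{-2704137} = \left(-953\right) \left(- \frac{1}{2704137}\right) = \frac{953}{2704137}$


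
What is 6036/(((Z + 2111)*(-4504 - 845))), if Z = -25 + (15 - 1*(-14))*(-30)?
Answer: -503/542032 ≈ -0.00092799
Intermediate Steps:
Z = -895 (Z = -25 + (15 + 14)*(-30) = -25 + 29*(-30) = -25 - 870 = -895)
6036/(((Z + 2111)*(-4504 - 845))) = 6036/(((-895 + 2111)*(-4504 - 845))) = 6036/((1216*(-5349))) = 6036/(-6504384) = 6036*(-1/6504384) = -503/542032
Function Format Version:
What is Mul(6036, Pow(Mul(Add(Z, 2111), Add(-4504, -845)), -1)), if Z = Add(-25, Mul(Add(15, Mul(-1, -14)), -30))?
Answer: Rational(-503, 542032) ≈ -0.00092799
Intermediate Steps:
Z = -895 (Z = Add(-25, Mul(Add(15, 14), -30)) = Add(-25, Mul(29, -30)) = Add(-25, -870) = -895)
Mul(6036, Pow(Mul(Add(Z, 2111), Add(-4504, -845)), -1)) = Mul(6036, Pow(Mul(Add(-895, 2111), Add(-4504, -845)), -1)) = Mul(6036, Pow(Mul(1216, -5349), -1)) = Mul(6036, Pow(-6504384, -1)) = Mul(6036, Rational(-1, 6504384)) = Rational(-503, 542032)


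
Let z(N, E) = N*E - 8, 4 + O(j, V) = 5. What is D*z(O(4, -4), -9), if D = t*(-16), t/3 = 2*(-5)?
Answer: -8160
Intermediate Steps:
t = -30 (t = 3*(2*(-5)) = 3*(-10) = -30)
O(j, V) = 1 (O(j, V) = -4 + 5 = 1)
z(N, E) = -8 + E*N (z(N, E) = E*N - 8 = -8 + E*N)
D = 480 (D = -30*(-16) = 480)
D*z(O(4, -4), -9) = 480*(-8 - 9*1) = 480*(-8 - 9) = 480*(-17) = -8160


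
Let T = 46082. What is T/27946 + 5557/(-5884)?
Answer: 57925283/82217132 ≈ 0.70454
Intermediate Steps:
T/27946 + 5557/(-5884) = 46082/27946 + 5557/(-5884) = 46082*(1/27946) + 5557*(-1/5884) = 23041/13973 - 5557/5884 = 57925283/82217132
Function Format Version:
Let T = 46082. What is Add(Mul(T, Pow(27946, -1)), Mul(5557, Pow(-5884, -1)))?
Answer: Rational(57925283, 82217132) ≈ 0.70454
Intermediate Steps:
Add(Mul(T, Pow(27946, -1)), Mul(5557, Pow(-5884, -1))) = Add(Mul(46082, Pow(27946, -1)), Mul(5557, Pow(-5884, -1))) = Add(Mul(46082, Rational(1, 27946)), Mul(5557, Rational(-1, 5884))) = Add(Rational(23041, 13973), Rational(-5557, 5884)) = Rational(57925283, 82217132)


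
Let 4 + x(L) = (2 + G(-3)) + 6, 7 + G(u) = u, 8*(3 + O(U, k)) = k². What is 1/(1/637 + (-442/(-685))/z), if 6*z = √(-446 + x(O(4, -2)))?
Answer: 33775284725/713506916669 + 368564040390*I*√113/713506916669 ≈ 0.047337 + 5.491*I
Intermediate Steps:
O(U, k) = -3 + k²/8
G(u) = -7 + u
x(L) = -6 (x(L) = -4 + ((2 + (-7 - 3)) + 6) = -4 + ((2 - 10) + 6) = -4 + (-8 + 6) = -4 - 2 = -6)
z = I*√113/3 (z = √(-446 - 6)/6 = √(-452)/6 = (2*I*√113)/6 = I*√113/3 ≈ 3.5434*I)
1/(1/637 + (-442/(-685))/z) = 1/(1/637 + (-442/(-685))/((I*√113/3))) = 1/(1/637 + (-442*(-1/685))*(-3*I*√113/113)) = 1/(1/637 + 442*(-3*I*√113/113)/685) = 1/(1/637 - 1326*I*√113/77405)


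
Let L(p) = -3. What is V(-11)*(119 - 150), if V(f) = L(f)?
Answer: 93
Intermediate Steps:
V(f) = -3
V(-11)*(119 - 150) = -3*(119 - 150) = -3*(-31) = 93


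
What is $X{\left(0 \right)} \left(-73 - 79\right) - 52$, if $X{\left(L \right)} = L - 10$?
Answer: $1468$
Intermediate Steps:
$X{\left(L \right)} = -10 + L$
$X{\left(0 \right)} \left(-73 - 79\right) - 52 = \left(-10 + 0\right) \left(-73 - 79\right) - 52 = \left(-10\right) \left(-152\right) - 52 = 1520 - 52 = 1468$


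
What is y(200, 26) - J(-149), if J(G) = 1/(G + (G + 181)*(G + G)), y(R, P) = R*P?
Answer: 50362001/9685 ≈ 5200.0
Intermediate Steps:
y(R, P) = P*R
J(G) = 1/(G + 2*G*(181 + G)) (J(G) = 1/(G + (181 + G)*(2*G)) = 1/(G + 2*G*(181 + G)))
y(200, 26) - J(-149) = 26*200 - 1/((-149)*(363 + 2*(-149))) = 5200 - (-1)/(149*(363 - 298)) = 5200 - (-1)/(149*65) = 5200 - 1*(-1/9685) = 5200 + 1/9685 = 50362001/9685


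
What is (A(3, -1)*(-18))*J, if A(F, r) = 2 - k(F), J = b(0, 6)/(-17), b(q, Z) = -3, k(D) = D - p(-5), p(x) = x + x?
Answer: 594/17 ≈ 34.941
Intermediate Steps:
p(x) = 2*x
k(D) = 10 + D (k(D) = D - 2*(-5) = D - 1*(-10) = D + 10 = 10 + D)
J = 3/17 (J = -3/(-17) = -3*(-1/17) = 3/17 ≈ 0.17647)
A(F, r) = -8 - F (A(F, r) = 2 - (10 + F) = 2 + (-10 - F) = -8 - F)
(A(3, -1)*(-18))*J = ((-8 - 1*3)*(-18))*(3/17) = ((-8 - 3)*(-18))*(3/17) = -11*(-18)*(3/17) = 198*(3/17) = 594/17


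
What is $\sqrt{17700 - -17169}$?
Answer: $\sqrt{34869} \approx 186.73$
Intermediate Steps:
$\sqrt{17700 - -17169} = \sqrt{17700 + 17169} = \sqrt{34869}$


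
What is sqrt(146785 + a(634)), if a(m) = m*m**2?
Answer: sqrt(254986889) ≈ 15968.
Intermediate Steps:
a(m) = m**3
sqrt(146785 + a(634)) = sqrt(146785 + 634**3) = sqrt(146785 + 254840104) = sqrt(254986889)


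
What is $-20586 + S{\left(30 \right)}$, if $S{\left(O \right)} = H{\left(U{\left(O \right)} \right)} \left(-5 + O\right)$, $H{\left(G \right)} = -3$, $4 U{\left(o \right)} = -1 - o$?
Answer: $-20661$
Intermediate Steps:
$U{\left(o \right)} = - \frac{1}{4} - \frac{o}{4}$ ($U{\left(o \right)} = \frac{-1 - o}{4} = - \frac{1}{4} - \frac{o}{4}$)
$S{\left(O \right)} = 15 - 3 O$ ($S{\left(O \right)} = - 3 \left(-5 + O\right) = 15 - 3 O$)
$-20586 + S{\left(30 \right)} = -20586 + \left(15 - 90\right) = -20586 - 75 = -20661$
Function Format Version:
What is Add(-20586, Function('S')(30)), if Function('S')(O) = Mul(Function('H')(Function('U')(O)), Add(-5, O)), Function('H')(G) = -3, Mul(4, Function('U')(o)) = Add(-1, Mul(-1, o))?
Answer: -20661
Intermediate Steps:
Function('U')(o) = Add(Rational(-1, 4), Mul(Rational(-1, 4), o)) (Function('U')(o) = Mul(Rational(1, 4), Add(-1, Mul(-1, o))) = Add(Rational(-1, 4), Mul(Rational(-1, 4), o)))
Function('S')(O) = Add(15, Mul(-3, O)) (Function('S')(O) = Mul(-3, Add(-5, O)) = Add(15, Mul(-3, O)))
Add(-20586, Function('S')(30)) = Add(-20586, Add(15, Mul(-3, 30))) = Add(-20586, Add(15, -90)) = Add(-20586, -75) = -20661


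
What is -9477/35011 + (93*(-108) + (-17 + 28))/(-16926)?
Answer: 190857661/592596186 ≈ 0.32207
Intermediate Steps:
-9477/35011 + (93*(-108) + (-17 + 28))/(-16926) = -9477*1/35011 + (-10044 + 11)*(-1/16926) = -9477/35011 - 10033*(-1/16926) = -9477/35011 + 10033/16926 = 190857661/592596186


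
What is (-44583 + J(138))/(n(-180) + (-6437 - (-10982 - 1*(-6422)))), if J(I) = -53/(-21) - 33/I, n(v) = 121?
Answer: 43064971/1696296 ≈ 25.388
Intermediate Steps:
J(I) = 53/21 - 33/I (J(I) = -53*(-1/21) - 33/I = 53/21 - 33/I)
(-44583 + J(138))/(n(-180) + (-6437 - (-10982 - 1*(-6422)))) = (-44583 + (53/21 - 33/138))/(121 + (-6437 - (-10982 - 1*(-6422)))) = (-44583 + (53/21 - 33*1/138))/(121 + (-6437 - (-10982 + 6422))) = (-44583 + (53/21 - 11/46))/(121 + (-6437 - 1*(-4560))) = (-44583 + 2207/966)/(121 + (-6437 + 4560)) = -43064971/(966*(121 - 1877)) = -43064971/966/(-1756) = -43064971/966*(-1/1756) = 43064971/1696296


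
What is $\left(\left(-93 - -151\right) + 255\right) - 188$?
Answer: $125$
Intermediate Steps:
$\left(\left(-93 - -151\right) + 255\right) - 188 = \left(\left(-93 + 151\right) + 255\right) - 188 = \left(58 + 255\right) - 188 = 313 - 188 = 125$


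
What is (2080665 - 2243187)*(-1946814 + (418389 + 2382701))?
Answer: -138838644072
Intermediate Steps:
(2080665 - 2243187)*(-1946814 + (418389 + 2382701)) = -162522*(-1946814 + 2801090) = -162522*854276 = -138838644072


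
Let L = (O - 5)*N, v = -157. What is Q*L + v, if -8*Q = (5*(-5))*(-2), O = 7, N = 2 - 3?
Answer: -289/2 ≈ -144.50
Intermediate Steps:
N = -1
L = -2 (L = (7 - 5)*(-1) = 2*(-1) = -2)
Q = -25/4 (Q = -5*(-5)*(-2)/8 = -(-25)*(-2)/8 = -⅛*50 = -25/4 ≈ -6.2500)
Q*L + v = -25/4*(-2) - 157 = 25/2 - 157 = -289/2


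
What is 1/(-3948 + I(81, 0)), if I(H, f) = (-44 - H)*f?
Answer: -1/3948 ≈ -0.00025329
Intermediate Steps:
I(H, f) = f*(-44 - H)
1/(-3948 + I(81, 0)) = 1/(-3948 - 1*0*(44 + 81)) = 1/(-3948 - 1*0*125) = 1/(-3948 + 0) = 1/(-3948) = -1/3948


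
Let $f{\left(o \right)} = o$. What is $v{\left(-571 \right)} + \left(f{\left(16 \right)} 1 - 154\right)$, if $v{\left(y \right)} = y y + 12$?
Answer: $325915$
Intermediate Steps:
$v{\left(y \right)} = 12 + y^{2}$ ($v{\left(y \right)} = y^{2} + 12 = 12 + y^{2}$)
$v{\left(-571 \right)} + \left(f{\left(16 \right)} 1 - 154\right) = \left(12 + \left(-571\right)^{2}\right) + \left(16 \cdot 1 - 154\right) = \left(12 + 326041\right) + \left(16 - 154\right) = 326053 - 138 = 325915$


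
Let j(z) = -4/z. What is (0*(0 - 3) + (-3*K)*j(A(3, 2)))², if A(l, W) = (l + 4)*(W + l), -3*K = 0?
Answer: 0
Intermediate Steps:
K = 0 (K = -⅓*0 = 0)
A(l, W) = (4 + l)*(W + l)
(0*(0 - 3) + (-3*K)*j(A(3, 2)))² = (0*(0 - 3) + (-3*0)*(-4/(3² + 4*2 + 4*3 + 2*3)))² = (0*(-3) + 0*(-4/(9 + 8 + 12 + 6)))² = (0 + 0*(-4/35))² = (0 + 0)² = 0² = 0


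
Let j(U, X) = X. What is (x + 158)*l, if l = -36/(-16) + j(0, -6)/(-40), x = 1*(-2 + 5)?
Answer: 1932/5 ≈ 386.40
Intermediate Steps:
x = 3 (x = 1*3 = 3)
l = 12/5 (l = -36/(-16) - 6/(-40) = -36*(-1/16) - 6*(-1/40) = 9/4 + 3/20 = 12/5 ≈ 2.4000)
(x + 158)*l = (3 + 158)*(12/5) = 161*(12/5) = 1932/5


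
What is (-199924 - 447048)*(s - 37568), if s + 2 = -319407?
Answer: 230954123644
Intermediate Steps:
s = -319409 (s = -2 - 319407 = -319409)
(-199924 - 447048)*(s - 37568) = (-199924 - 447048)*(-319409 - 37568) = -646972*(-356977) = 230954123644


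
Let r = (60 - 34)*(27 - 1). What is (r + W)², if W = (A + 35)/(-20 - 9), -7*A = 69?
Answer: 18783250704/41209 ≈ 4.5580e+5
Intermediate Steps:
A = -69/7 (A = -⅐*69 = -69/7 ≈ -9.8571)
W = -176/203 (W = (-69/7 + 35)/(-20 - 9) = (176/7)/(-29) = (176/7)*(-1/29) = -176/203 ≈ -0.86699)
r = 676 (r = 26*26 = 676)
(r + W)² = (676 - 176/203)² = (137052/203)² = 18783250704/41209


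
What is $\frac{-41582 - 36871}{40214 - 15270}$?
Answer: $- \frac{78453}{24944} \approx -3.1452$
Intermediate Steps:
$\frac{-41582 - 36871}{40214 - 15270} = - \frac{78453}{24944}$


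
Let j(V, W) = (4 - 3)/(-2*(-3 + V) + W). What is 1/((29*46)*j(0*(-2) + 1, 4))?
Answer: 4/667 ≈ 0.0059970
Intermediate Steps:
j(V, W) = 1/(6 + W - 2*V) (j(V, W) = 1/((6 - 2*V) + W) = 1/(6 + W - 2*V))
1/((29*46)*j(0*(-2) + 1, 4)) = 1/((29*46)/(6 + 4 - 2*(0*(-2) + 1))) = 1/(1334/(6 + 4 - 2*(0 + 1))) = 1/(1334/(6 + 4 - 2*1)) = 1/(1334/(6 + 4 - 2)) = 1/(1334/8) = 1/(1334*(⅛)) = 1/(667/4) = 4/667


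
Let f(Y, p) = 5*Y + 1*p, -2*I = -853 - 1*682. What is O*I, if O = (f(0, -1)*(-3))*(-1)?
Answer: -4605/2 ≈ -2302.5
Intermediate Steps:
I = 1535/2 (I = -(-853 - 1*682)/2 = -(-853 - 682)/2 = -½*(-1535) = 1535/2 ≈ 767.50)
f(Y, p) = p + 5*Y (f(Y, p) = 5*Y + p = p + 5*Y)
O = -3 (O = ((-1 + 5*0)*(-3))*(-1) = ((-1 + 0)*(-3))*(-1) = -1*(-3)*(-1) = 3*(-1) = -3)
O*I = -3*1535/2 = -4605/2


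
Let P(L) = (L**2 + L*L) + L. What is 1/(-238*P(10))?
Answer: -1/49980 ≈ -2.0008e-5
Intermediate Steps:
P(L) = L + 2*L**2 (P(L) = (L**2 + L**2) + L = 2*L**2 + L = L + 2*L**2)
1/(-238*P(10)) = 1/(-2380*(1 + 2*10)) = 1/(-2380*(1 + 20)) = 1/(-2380*21) = 1/(-238*210) = 1/(-49980) = -1/49980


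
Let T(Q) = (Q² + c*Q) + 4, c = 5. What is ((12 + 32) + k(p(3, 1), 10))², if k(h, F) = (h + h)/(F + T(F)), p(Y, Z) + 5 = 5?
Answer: 1936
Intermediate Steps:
T(Q) = 4 + Q² + 5*Q (T(Q) = (Q² + 5*Q) + 4 = 4 + Q² + 5*Q)
p(Y, Z) = 0 (p(Y, Z) = -5 + 5 = 0)
k(h, F) = 2*h/(4 + F² + 6*F) (k(h, F) = (h + h)/(F + (4 + F² + 5*F)) = (2*h)/(4 + F² + 6*F) = 2*h/(4 + F² + 6*F))
((12 + 32) + k(p(3, 1), 10))² = ((12 + 32) + 2*0/(4 + 10² + 6*10))² = (44 + 2*0/(4 + 100 + 60))² = (44 + 2*0/164)² = (44 + 2*0*(1/164))² = (44 + 0)² = 44² = 1936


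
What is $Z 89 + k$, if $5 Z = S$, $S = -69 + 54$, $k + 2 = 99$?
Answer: $-170$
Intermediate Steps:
$k = 97$ ($k = -2 + 99 = 97$)
$S = -15$
$Z = -3$ ($Z = \frac{1}{5} \left(-15\right) = -3$)
$Z 89 + k = \left(-3\right) 89 + 97 = -267 + 97 = -170$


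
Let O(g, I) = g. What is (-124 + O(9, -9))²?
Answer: 13225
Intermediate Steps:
(-124 + O(9, -9))² = (-124 + 9)² = (-115)² = 13225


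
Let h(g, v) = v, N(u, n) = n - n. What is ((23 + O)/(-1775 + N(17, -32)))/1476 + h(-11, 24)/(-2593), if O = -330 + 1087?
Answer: -1081669/113223345 ≈ -0.0095534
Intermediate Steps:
N(u, n) = 0
O = 757
((23 + O)/(-1775 + N(17, -32)))/1476 + h(-11, 24)/(-2593) = ((23 + 757)/(-1775 + 0))/1476 + 24/(-2593) = (780/(-1775))*(1/1476) + 24*(-1/2593) = (780*(-1/1775))*(1/1476) - 24/2593 = -156/355*1/1476 - 24/2593 = -13/43665 - 24/2593 = -1081669/113223345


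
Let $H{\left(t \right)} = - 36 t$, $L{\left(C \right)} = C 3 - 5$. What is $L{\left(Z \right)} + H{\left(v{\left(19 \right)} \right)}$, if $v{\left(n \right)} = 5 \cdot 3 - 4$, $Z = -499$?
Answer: $-1898$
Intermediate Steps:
$v{\left(n \right)} = 11$ ($v{\left(n \right)} = 15 - 4 = 11$)
$L{\left(C \right)} = -5 + 3 C$ ($L{\left(C \right)} = 3 C - 5 = -5 + 3 C$)
$L{\left(Z \right)} + H{\left(v{\left(19 \right)} \right)} = \left(-5 + 3 \left(-499\right)\right) - 396 = \left(-5 - 1497\right) - 396 = -1502 - 396 = -1898$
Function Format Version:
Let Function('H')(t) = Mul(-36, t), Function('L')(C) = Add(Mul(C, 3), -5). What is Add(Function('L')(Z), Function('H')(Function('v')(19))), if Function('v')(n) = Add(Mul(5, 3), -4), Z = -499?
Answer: -1898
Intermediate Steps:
Function('v')(n) = 11 (Function('v')(n) = Add(15, -4) = 11)
Function('L')(C) = Add(-5, Mul(3, C)) (Function('L')(C) = Add(Mul(3, C), -5) = Add(-5, Mul(3, C)))
Add(Function('L')(Z), Function('H')(Function('v')(19))) = Add(Add(-5, Mul(3, -499)), Mul(-36, 11)) = Add(Add(-5, -1497), -396) = Add(-1502, -396) = -1898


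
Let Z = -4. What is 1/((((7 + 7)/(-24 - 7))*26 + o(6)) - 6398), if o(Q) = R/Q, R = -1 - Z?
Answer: -62/397373 ≈ -0.00015602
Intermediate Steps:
R = 3 (R = -1 - 1*(-4) = -1 + 4 = 3)
o(Q) = 3/Q
1/((((7 + 7)/(-24 - 7))*26 + o(6)) - 6398) = 1/((((7 + 7)/(-24 - 7))*26 + 3/6) - 6398) = 1/(((14/(-31))*26 + 3*(1/6)) - 6398) = 1/(((14*(-1/31))*26 + 1/2) - 6398) = 1/((-14/31*26 + 1/2) - 6398) = 1/((-364/31 + 1/2) - 6398) = 1/(-697/62 - 6398) = 1/(-397373/62) = -62/397373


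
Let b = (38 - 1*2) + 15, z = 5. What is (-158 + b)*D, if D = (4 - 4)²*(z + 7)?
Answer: 0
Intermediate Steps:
b = 51 (b = (38 - 2) + 15 = 36 + 15 = 51)
D = 0 (D = (4 - 4)²*(5 + 7) = 0²*12 = 0*12 = 0)
(-158 + b)*D = (-158 + 51)*0 = -107*0 = 0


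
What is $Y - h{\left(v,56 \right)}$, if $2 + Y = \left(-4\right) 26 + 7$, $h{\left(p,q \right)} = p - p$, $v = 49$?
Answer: $-99$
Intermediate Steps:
$h{\left(p,q \right)} = 0$
$Y = -99$ ($Y = -2 + \left(\left(-4\right) 26 + 7\right) = -2 + \left(-104 + 7\right) = -2 - 97 = -99$)
$Y - h{\left(v,56 \right)} = -99 - 0 = -99 + 0 = -99$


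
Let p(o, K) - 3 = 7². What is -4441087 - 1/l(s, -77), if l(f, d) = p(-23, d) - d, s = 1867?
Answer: -572900224/129 ≈ -4.4411e+6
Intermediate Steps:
p(o, K) = 52 (p(o, K) = 3 + 7² = 3 + 49 = 52)
l(f, d) = 52 - d
-4441087 - 1/l(s, -77) = -4441087 - 1/(52 - 1*(-77)) = -4441087 - 1/(52 + 77) = -4441087 - 1/129 = -572900224/129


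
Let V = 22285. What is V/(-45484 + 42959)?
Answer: -4457/505 ≈ -8.8257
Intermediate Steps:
V/(-45484 + 42959) = 22285/(-45484 + 42959) = 22285/(-2525) = 22285*(-1/2525) = -4457/505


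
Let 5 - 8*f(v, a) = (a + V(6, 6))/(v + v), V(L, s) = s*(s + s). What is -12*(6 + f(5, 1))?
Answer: -1371/20 ≈ -68.550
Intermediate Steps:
V(L, s) = 2*s² (V(L, s) = s*(2*s) = 2*s²)
f(v, a) = 5/8 - (72 + a)/(16*v) (f(v, a) = 5/8 - (a + 2*6²)/(8*(v + v)) = 5/8 - (a + 2*36)/(8*(2*v)) = 5/8 - (a + 72)*1/(2*v)/8 = 5/8 - (72 + a)*1/(2*v)/8 = 5/8 - (72 + a)/(16*v))
-12*(6 + f(5, 1)) = -12*(6 + (1/16)*(-72 - 1*1 + 10*5)/5) = -12*(6 + (1/16)*(⅕)*(-72 - 1 + 50)) = -12*(6 + (1/16)*(⅕)*(-23)) = -12*(6 - 23/80) = -12*457/80 = -1371/20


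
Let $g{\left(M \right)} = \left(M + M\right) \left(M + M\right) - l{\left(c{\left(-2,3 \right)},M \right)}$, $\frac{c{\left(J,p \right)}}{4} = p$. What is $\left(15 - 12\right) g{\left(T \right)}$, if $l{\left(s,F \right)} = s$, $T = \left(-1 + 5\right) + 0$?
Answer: $156$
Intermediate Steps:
$T = 4$ ($T = 4 + 0 = 4$)
$c{\left(J,p \right)} = 4 p$
$g{\left(M \right)} = -12 + 4 M^{2}$ ($g{\left(M \right)} = \left(M + M\right) \left(M + M\right) - 4 \cdot 3 = 2 M 2 M - 12 = 4 M^{2} - 12 = -12 + 4 M^{2}$)
$\left(15 - 12\right) g{\left(T \right)} = \left(15 - 12\right) \left(-12 + 4 \cdot 4^{2}\right) = 3 \left(-12 + 4 \cdot 16\right) = 3 \left(-12 + 64\right) = 3 \cdot 52 = 156$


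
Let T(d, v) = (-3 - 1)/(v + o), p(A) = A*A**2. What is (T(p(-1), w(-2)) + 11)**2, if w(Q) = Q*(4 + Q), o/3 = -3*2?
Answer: 15129/121 ≈ 125.03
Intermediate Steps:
p(A) = A**3
o = -18 (o = 3*(-3*2) = 3*(-6) = -18)
T(d, v) = -4/(-18 + v) (T(d, v) = (-3 - 1)/(v - 18) = -4/(-18 + v))
(T(p(-1), w(-2)) + 11)**2 = (-4/(-18 - 2*(4 - 2)) + 11)**2 = (-4/(-18 - 2*2) + 11)**2 = (-4/(-18 - 4) + 11)**2 = (-4/(-22) + 11)**2 = (-4*(-1/22) + 11)**2 = (2/11 + 11)**2 = (123/11)**2 = 15129/121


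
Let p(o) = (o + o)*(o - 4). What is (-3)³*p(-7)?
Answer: -4158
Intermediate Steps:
p(o) = 2*o*(-4 + o) (p(o) = (2*o)*(-4 + o) = 2*o*(-4 + o))
(-3)³*p(-7) = (-3)³*(2*(-7)*(-4 - 7)) = -54*(-7)*(-11) = -27*154 = -4158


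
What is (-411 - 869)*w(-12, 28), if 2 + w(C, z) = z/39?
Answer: 64000/39 ≈ 1641.0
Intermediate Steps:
w(C, z) = -2 + z/39
(-411 - 869)*w(-12, 28) = (-411 - 869)*(-2 + (1/39)*28) = -1280*(-2 + 28/39) = -1280*(-50/39) = 64000/39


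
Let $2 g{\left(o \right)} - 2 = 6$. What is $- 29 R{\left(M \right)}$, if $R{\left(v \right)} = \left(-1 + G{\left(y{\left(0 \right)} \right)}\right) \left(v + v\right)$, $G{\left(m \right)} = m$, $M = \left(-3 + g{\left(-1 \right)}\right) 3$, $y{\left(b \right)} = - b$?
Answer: $174$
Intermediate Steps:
$g{\left(o \right)} = 4$ ($g{\left(o \right)} = 1 + \frac{1}{2} \cdot 6 = 1 + 3 = 4$)
$M = 3$ ($M = \left(-3 + 4\right) 3 = 1 \cdot 3 = 3$)
$R{\left(v \right)} = - 2 v$ ($R{\left(v \right)} = \left(-1 - 0\right) \left(v + v\right) = \left(-1 + 0\right) 2 v = - 2 v$)
$- 29 R{\left(M \right)} = - 29 \left(\left(-2\right) 3\right) = \left(-29\right) \left(-6\right) = 174$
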